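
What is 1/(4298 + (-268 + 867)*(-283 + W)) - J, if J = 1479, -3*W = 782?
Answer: -1425866928/964075 ≈ -1479.0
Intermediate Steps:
W = -782/3 (W = -⅓*782 = -782/3 ≈ -260.67)
1/(4298 + (-268 + 867)*(-283 + W)) - J = 1/(4298 + (-268 + 867)*(-283 - 782/3)) - 1*1479 = 1/(4298 + 599*(-1631/3)) - 1479 = 1/(4298 - 976969/3) - 1479 = 1/(-964075/3) - 1479 = -3/964075 - 1479 = -1425866928/964075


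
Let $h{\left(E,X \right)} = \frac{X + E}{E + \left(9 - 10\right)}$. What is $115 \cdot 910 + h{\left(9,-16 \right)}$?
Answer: $\frac{837193}{8} \approx 1.0465 \cdot 10^{5}$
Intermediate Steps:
$h{\left(E,X \right)} = \frac{E + X}{-1 + E}$ ($h{\left(E,X \right)} = \frac{E + X}{E + \left(9 - 10\right)} = \frac{E + X}{E - 1} = \frac{E + X}{-1 + E}$)
$115 \cdot 910 + h{\left(9,-16 \right)} = 115 \cdot 910 + \frac{9 - 16}{-1 + 9} = 104650 + \frac{1}{8} \left(-7\right) = 104650 - \frac{7}{8} = \frac{837193}{8}$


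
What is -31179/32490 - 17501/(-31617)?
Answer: -2439643/6007230 ≈ -0.40612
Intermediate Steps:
-31179/32490 - 17501/(-31617) = -31179*1/32490 - 17501*(-1/31617) = -547/570 + 17501/31617 = -2439643/6007230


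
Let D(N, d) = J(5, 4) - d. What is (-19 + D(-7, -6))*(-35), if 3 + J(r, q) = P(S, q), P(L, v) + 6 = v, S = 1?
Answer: 630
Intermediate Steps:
P(L, v) = -6 + v
J(r, q) = -9 + q (J(r, q) = -3 + (-6 + q) = -9 + q)
D(N, d) = -5 - d (D(N, d) = (-9 + 4) - d = -5 - d)
(-19 + D(-7, -6))*(-35) = (-19 + (-5 - 1*(-6)))*(-35) = (-19 + (-5 + 6))*(-35) = (-19 + 1)*(-35) = -18*(-35) = 630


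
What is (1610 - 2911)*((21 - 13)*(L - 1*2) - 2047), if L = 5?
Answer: 2631923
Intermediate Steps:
(1610 - 2911)*((21 - 13)*(L - 1*2) - 2047) = (1610 - 2911)*((21 - 13)*(5 - 1*2) - 2047) = -1301*(8*(5 - 2) - 2047) = -1301*(8*3 - 2047) = -1301*(24 - 2047) = -1301*(-2023) = 2631923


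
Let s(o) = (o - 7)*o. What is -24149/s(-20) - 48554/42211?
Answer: -1045572599/22793940 ≈ -45.871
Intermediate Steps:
s(o) = o*(-7 + o) (s(o) = (-7 + o)*o = o*(-7 + o))
-24149/s(-20) - 48554/42211 = -24149*(-1/(20*(-7 - 20))) - 48554/42211 = -24149/((-20*(-27))) - 48554*1/42211 = -24149/540 - 48554/42211 = -1045572599/22793940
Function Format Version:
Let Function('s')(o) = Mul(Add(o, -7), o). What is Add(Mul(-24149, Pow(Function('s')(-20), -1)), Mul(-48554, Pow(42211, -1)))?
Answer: Rational(-1045572599, 22793940) ≈ -45.871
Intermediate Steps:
Function('s')(o) = Mul(o, Add(-7, o)) (Function('s')(o) = Mul(Add(-7, o), o) = Mul(o, Add(-7, o)))
Add(Mul(-24149, Pow(Function('s')(-20), -1)), Mul(-48554, Pow(42211, -1))) = Add(Mul(-24149, Pow(Mul(-20, Add(-7, -20)), -1)), Mul(-48554, Pow(42211, -1))) = Add(Mul(-24149, Pow(Mul(-20, -27), -1)), Mul(-48554, Rational(1, 42211))) = Add(Mul(-24149, Pow(540, -1)), Rational(-48554, 42211)) = Add(Mul(-24149, Rational(1, 540)), Rational(-48554, 42211)) = Add(Rational(-24149, 540), Rational(-48554, 42211)) = Rational(-1045572599, 22793940)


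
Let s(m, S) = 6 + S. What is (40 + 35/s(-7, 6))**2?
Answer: 265225/144 ≈ 1841.8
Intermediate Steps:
(40 + 35/s(-7, 6))**2 = (40 + 35/(6 + 6))**2 = (40 + 35/12)**2 = (515/12)**2 = 265225/144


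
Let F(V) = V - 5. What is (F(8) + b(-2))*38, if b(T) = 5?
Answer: 304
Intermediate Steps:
F(V) = -5 + V
(F(8) + b(-2))*38 = ((-5 + 8) + 5)*38 = (3 + 5)*38 = 8*38 = 304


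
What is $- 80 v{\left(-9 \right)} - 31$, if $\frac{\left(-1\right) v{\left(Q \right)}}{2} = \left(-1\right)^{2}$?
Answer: $129$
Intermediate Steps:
$v{\left(Q \right)} = -2$ ($v{\left(Q \right)} = - 2 \left(-1\right)^{2} = \left(-2\right) 1 = -2$)
$- 80 v{\left(-9 \right)} - 31 = \left(-80\right) \left(-2\right) - 31 = 160 - 31 = 129$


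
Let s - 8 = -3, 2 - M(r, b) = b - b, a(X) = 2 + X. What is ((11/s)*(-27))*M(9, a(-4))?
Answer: -594/5 ≈ -118.80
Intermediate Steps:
M(r, b) = 2 (M(r, b) = 2 - (b - b) = 2 - 1*0 = 2 + 0 = 2)
s = 5 (s = 8 - 3 = 5)
((11/s)*(-27))*M(9, a(-4)) = ((11/5)*(-27))*2 = -297/5*2 = -594/5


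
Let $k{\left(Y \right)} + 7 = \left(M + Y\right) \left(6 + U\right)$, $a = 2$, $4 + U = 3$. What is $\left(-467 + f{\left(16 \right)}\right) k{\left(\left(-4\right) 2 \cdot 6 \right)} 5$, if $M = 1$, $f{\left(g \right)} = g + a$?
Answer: $543290$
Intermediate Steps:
$U = -1$ ($U = -4 + 3 = -1$)
$f{\left(g \right)} = 2 + g$ ($f{\left(g \right)} = g + 2 = 2 + g$)
$k{\left(Y \right)} = -2 + 5 Y$ ($k{\left(Y \right)} = -7 + \left(1 + Y\right) \left(6 - 1\right) = -7 + \left(1 + Y\right) 5 = -7 + \left(5 + 5 Y\right) = -2 + 5 Y$)
$\left(-467 + f{\left(16 \right)}\right) k{\left(\left(-4\right) 2 \cdot 6 \right)} 5 = \left(-467 + \left(2 + 16\right)\right) \left(-2 + 5 \left(-4\right) 2 \cdot 6\right) 5 = \left(-467 + 18\right) \left(-2 + 5 \left(\left(-8\right) 6\right)\right) 5 = - 449 \left(-2 + 5 \left(-48\right)\right) 5 = - 449 \left(-2 - 240\right) 5 = - 449 \left(\left(-242\right) 5\right) = \left(-449\right) \left(-1210\right) = 543290$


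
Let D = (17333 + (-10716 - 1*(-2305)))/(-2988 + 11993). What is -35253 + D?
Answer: -317444343/9005 ≈ -35252.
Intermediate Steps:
D = 8922/9005 (D = (17333 + (-10716 + 2305))/9005 = (17333 - 8411)*(1/9005) = 8922*(1/9005) = 8922/9005 ≈ 0.99078)
-35253 + D = -35253 + 8922/9005 = -317444343/9005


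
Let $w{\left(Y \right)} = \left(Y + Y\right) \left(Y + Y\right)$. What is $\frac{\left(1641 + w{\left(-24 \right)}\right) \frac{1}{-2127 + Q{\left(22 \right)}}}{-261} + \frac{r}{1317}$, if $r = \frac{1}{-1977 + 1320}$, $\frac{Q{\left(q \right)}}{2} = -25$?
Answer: $\frac{379213112}{54627027777} \approx 0.0069419$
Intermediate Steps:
$Q{\left(q \right)} = -50$ ($Q{\left(q \right)} = 2 \left(-25\right) = -50$)
$w{\left(Y \right)} = 4 Y^{2}$ ($w{\left(Y \right)} = 2 Y 2 Y = 4 Y^{2}$)
$r = - \frac{1}{657}$ ($r = \frac{1}{-657} = - \frac{1}{657} \approx -0.0015221$)
$\frac{\left(1641 + w{\left(-24 \right)}\right) \frac{1}{-2127 + Q{\left(22 \right)}}}{-261} + \frac{r}{1317} = \frac{\left(1641 + 4 \left(-24\right)^{2}\right) \frac{1}{-2127 - 50}}{-261} - \frac{1}{657 \cdot 1317} = \frac{1641 + 4 \cdot 576}{-2177} \left(- \frac{1}{261}\right) - \frac{1}{865269} = \left(1641 + 2304\right) \left(- \frac{1}{2177}\right) \left(- \frac{1}{261}\right) - \frac{1}{865269} = 3945 \left(- \frac{1}{2177}\right) \left(- \frac{1}{261}\right) - \frac{1}{865269} = \left(- \frac{3945}{2177}\right) \left(- \frac{1}{261}\right) - \frac{1}{865269} = \frac{1315}{189399} - \frac{1}{865269} = \frac{379213112}{54627027777}$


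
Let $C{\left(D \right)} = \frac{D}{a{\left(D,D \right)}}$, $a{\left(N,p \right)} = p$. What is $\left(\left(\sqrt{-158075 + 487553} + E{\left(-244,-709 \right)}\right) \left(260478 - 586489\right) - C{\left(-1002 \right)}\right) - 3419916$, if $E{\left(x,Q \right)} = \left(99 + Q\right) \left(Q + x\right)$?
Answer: $-189523394547 - 326011 \sqrt{329478} \approx -1.8971 \cdot 10^{11}$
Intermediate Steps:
$C{\left(D \right)} = 1$ ($C{\left(D \right)} = \frac{D}{D} = 1$)
$\left(\left(\sqrt{-158075 + 487553} + E{\left(-244,-709 \right)}\right) \left(260478 - 586489\right) - C{\left(-1002 \right)}\right) - 3419916 = \left(\left(\sqrt{-158075 + 487553} + \left(\left(-709\right)^{2} + 99 \left(-709\right) + 99 \left(-244\right) - -172996\right)\right) \left(260478 - 586489\right) - 1\right) - 3419916 = \left(\left(\sqrt{329478} + \left(502681 - 70191 - 24156 + 172996\right)\right) \left(-326011\right) - 1\right) - 3419916 = \left(\left(\sqrt{329478} + 581330\right) \left(-326011\right) - 1\right) - 3419916 = \left(\left(581330 + \sqrt{329478}\right) \left(-326011\right) - 1\right) - 3419916 = \left(\left(-189519974630 - 326011 \sqrt{329478}\right) - 1\right) - 3419916 = \left(-189519974631 - 326011 \sqrt{329478}\right) - 3419916 = -189523394547 - 326011 \sqrt{329478}$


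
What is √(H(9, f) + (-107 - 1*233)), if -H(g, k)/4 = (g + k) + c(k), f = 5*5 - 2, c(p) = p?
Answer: 4*I*√35 ≈ 23.664*I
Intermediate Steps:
f = 23 (f = 25 - 2 = 23)
H(g, k) = -8*k - 4*g (H(g, k) = -4*((g + k) + k) = -4*(g + 2*k) = -8*k - 4*g)
√(H(9, f) + (-107 - 1*233)) = √((-8*23 - 4*9) + (-107 - 1*233)) = √((-184 - 36) + (-107 - 233)) = √(-220 - 340) = √(-560) = 4*I*√35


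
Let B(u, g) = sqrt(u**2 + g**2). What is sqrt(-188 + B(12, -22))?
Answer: sqrt(-188 + 2*sqrt(157)) ≈ 12.765*I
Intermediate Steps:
B(u, g) = sqrt(g**2 + u**2)
sqrt(-188 + B(12, -22)) = sqrt(-188 + sqrt((-22)**2 + 12**2)) = sqrt(-188 + sqrt(484 + 144)) = sqrt(-188 + sqrt(628)) = sqrt(-188 + 2*sqrt(157))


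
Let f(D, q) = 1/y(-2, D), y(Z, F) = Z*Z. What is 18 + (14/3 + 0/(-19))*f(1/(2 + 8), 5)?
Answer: 115/6 ≈ 19.167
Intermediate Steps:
y(Z, F) = Z²
f(D, q) = ¼ (f(D, q) = 1/((-2)²) = 1/4 = ¼)
18 + (14/3 + 0/(-19))*f(1/(2 + 8), 5) = 18 + (14/3 + 0/(-19))*(¼) = 18 + (14*(⅓) + 0*(-1/19))*(¼) = 18 + (14/3 + 0)*(¼) = 18 + (14/3)*(¼) = 18 + 7/6 = 115/6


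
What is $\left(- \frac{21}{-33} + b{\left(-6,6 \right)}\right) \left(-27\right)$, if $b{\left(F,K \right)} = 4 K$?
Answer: $- \frac{7317}{11} \approx -665.18$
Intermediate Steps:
$\left(- \frac{21}{-33} + b{\left(-6,6 \right)}\right) \left(-27\right) = \left(- \frac{21}{-33} + 4 \cdot 6\right) \left(-27\right) = \left(\left(-21\right) \left(- \frac{1}{33}\right) + 24\right) \left(-27\right) = \left(\frac{7}{11} + 24\right) \left(-27\right) = \frac{271}{11} \left(-27\right) = - \frac{7317}{11}$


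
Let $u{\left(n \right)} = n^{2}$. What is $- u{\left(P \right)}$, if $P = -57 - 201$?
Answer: $-66564$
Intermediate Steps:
$P = -258$ ($P = -57 - 201 = -258$)
$- u{\left(P \right)} = - \left(-258\right)^{2} = \left(-1\right) 66564 = -66564$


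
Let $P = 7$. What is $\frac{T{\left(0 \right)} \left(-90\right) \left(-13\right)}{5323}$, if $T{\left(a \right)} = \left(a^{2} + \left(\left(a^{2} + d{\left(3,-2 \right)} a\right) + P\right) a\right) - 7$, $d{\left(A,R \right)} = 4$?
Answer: $- \frac{8190}{5323} \approx -1.5386$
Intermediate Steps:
$T{\left(a \right)} = -7 + a^{2} + a \left(7 + a^{2} + 4 a\right)$ ($T{\left(a \right)} = \left(a^{2} + \left(\left(a^{2} + 4 a\right) + 7\right) a\right) - 7 = \left(a^{2} + \left(7 + a^{2} + 4 a\right) a\right) - 7 = \left(a^{2} + a \left(7 + a^{2} + 4 a\right)\right) - 7 = -7 + a^{2} + a \left(7 + a^{2} + 4 a\right)$)
$\frac{T{\left(0 \right)} \left(-90\right) \left(-13\right)}{5323} = \frac{\left(-7 + 0^{3} + 5 \cdot 0^{2} + 7 \cdot 0\right) \left(-90\right) \left(-13\right)}{5323} = \left(-7 + 0 + 5 \cdot 0 + 0\right) \left(-90\right) \left(-13\right) \frac{1}{5323} = \left(-7 + 0 + 0 + 0\right) \left(-90\right) \left(-13\right) \frac{1}{5323} = \left(-7\right) \left(-90\right) \left(-13\right) \frac{1}{5323} = 630 \left(-13\right) \frac{1}{5323} = \left(-8190\right) \frac{1}{5323} = - \frac{8190}{5323}$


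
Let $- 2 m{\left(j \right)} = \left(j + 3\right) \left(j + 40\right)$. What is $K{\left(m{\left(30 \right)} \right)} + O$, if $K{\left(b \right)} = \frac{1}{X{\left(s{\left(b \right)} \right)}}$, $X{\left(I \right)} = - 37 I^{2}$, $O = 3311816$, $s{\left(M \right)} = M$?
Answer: $\frac{163467677557799}{49358925} \approx 3.3118 \cdot 10^{6}$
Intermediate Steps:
$m{\left(j \right)} = - \frac{\left(3 + j\right) \left(40 + j\right)}{2}$ ($m{\left(j \right)} = - \frac{\left(j + 3\right) \left(j + 40\right)}{2} = - \frac{\left(3 + j\right) \left(40 + j\right)}{2}$)
$K{\left(b \right)} = - \frac{1}{37 b^{2}}$ ($K{\left(b \right)} = \frac{1}{\left(-37\right) b^{2}} = - \frac{1}{37 b^{2}}$)
$K{\left(m{\left(30 \right)} \right)} + O = - \frac{1}{37 \left(-60 - 645 - \frac{30^{2}}{2}\right)^{2}} + 3311816 = - \frac{1}{37 \left(-60 - 645 - 450\right)^{2}} + 3311816 = - \frac{1}{37 \cdot 1334025} + 3311816 = \left(- \frac{1}{37}\right) \frac{1}{1334025} + 3311816 = - \frac{1}{49358925} + 3311816 = \frac{163467677557799}{49358925}$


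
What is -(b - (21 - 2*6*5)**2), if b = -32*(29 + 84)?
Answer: 5137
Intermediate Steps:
b = -3616 (b = -32*113 = -3616)
-(b - (21 - 2*6*5)**2) = -(-3616 - (21 - 2*6*5)**2) = -(-3616 - (21 - 12*5)**2) = -(-3616 - (21 - 60)**2) = -(-3616 - 1*(-39)**2) = -(-3616 - 1*1521) = -(-3616 - 1521) = -1*(-5137) = 5137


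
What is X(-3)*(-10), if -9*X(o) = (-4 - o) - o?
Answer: 20/9 ≈ 2.2222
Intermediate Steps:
X(o) = 4/9 + 2*o/9 (X(o) = -((-4 - o) - o)/9 = -(-4 - 2*o)/9 = 4/9 + 2*o/9)
X(-3)*(-10) = (4/9 + (2/9)*(-3))*(-10) = (4/9 - 2/3)*(-10) = -2/9*(-10) = 20/9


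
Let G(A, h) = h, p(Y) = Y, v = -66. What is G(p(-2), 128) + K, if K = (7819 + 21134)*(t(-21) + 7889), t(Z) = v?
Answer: 226499447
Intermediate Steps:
t(Z) = -66
K = 226499319 (K = (7819 + 21134)*(-66 + 7889) = 28953*7823 = 226499319)
G(p(-2), 128) + K = 128 + 226499319 = 226499447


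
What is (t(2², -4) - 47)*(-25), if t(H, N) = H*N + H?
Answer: 1475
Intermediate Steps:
t(H, N) = H + H*N
(t(2², -4) - 47)*(-25) = (2²*(1 - 4) - 47)*(-25) = (4*(-3) - 47)*(-25) = (-12 - 47)*(-25) = -59*(-25) = 1475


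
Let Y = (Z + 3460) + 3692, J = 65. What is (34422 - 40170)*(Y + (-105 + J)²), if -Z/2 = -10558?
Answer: -171681264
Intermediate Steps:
Z = 21116 (Z = -2*(-10558) = 21116)
Y = 28268 (Y = (21116 + 3460) + 3692 = 24576 + 3692 = 28268)
(34422 - 40170)*(Y + (-105 + J)²) = (34422 - 40170)*(28268 + (-105 + 65)²) = -5748*(28268 + (-40)²) = -5748*(28268 + 1600) = -5748*29868 = -171681264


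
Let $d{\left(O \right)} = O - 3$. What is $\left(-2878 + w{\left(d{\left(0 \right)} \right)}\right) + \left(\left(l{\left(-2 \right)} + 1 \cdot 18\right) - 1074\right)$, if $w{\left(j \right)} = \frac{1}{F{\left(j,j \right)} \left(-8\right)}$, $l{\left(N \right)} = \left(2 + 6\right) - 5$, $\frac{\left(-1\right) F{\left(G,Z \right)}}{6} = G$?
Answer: $- \frac{566065}{144} \approx -3931.0$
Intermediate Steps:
$F{\left(G,Z \right)} = - 6 G$
$d{\left(O \right)} = -3 + O$
$l{\left(N \right)} = 3$ ($l{\left(N \right)} = 8 - 5 = 3$)
$w{\left(j \right)} = \frac{1}{48 j}$ ($w{\left(j \right)} = \frac{1}{- 6 j \left(-8\right)} = \frac{1}{48 j}$)
$\left(-2878 + w{\left(d{\left(0 \right)} \right)}\right) + \left(\left(l{\left(-2 \right)} + 1 \cdot 18\right) - 1074\right) = \left(-2878 + \frac{1}{48 \left(-3 + 0\right)}\right) + \left(\left(3 + 1 \cdot 18\right) - 1074\right) = \left(-2878 + \frac{1}{48 \left(-3\right)}\right) + \left(\left(3 + 18\right) - 1074\right) = \left(-2878 + \frac{1}{48} \left(- \frac{1}{3}\right)\right) + \left(21 - 1074\right) = \left(-2878 - \frac{1}{144}\right) - 1053 = - \frac{414433}{144} - 1053 = - \frac{566065}{144}$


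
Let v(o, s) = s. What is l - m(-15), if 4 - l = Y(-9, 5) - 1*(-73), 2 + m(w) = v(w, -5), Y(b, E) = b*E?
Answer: -17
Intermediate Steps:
Y(b, E) = E*b
m(w) = -7 (m(w) = -2 - 5 = -7)
l = -24 (l = 4 - (5*(-9) - 1*(-73)) = 4 - (-45 + 73) = 4 - 1*28 = 4 - 28 = -24)
l - m(-15) = -24 - 1*(-7) = -24 + 7 = -17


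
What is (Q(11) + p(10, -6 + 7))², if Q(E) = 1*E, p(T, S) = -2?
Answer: 81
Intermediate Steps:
Q(E) = E
(Q(11) + p(10, -6 + 7))² = (11 - 2)² = 9² = 81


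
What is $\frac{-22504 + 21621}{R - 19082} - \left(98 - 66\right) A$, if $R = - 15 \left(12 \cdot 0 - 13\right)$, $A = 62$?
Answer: $- \frac{37470925}{18887} \approx -1984.0$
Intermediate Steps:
$R = 195$ ($R = - 15 \left(0 - 13\right) = \left(-15\right) \left(-13\right) = 195$)
$\frac{-22504 + 21621}{R - 19082} - \left(98 - 66\right) A = \frac{-22504 + 21621}{195 - 19082} - \left(98 - 66\right) 62 = - \frac{883}{-18887} - \left(98 - 66\right) 62 = \left(-883\right) \left(- \frac{1}{18887}\right) - 32 \cdot 62 = \frac{883}{18887} - 1984 = - \frac{37470925}{18887}$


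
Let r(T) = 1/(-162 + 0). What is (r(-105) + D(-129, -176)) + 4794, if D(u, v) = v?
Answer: 748115/162 ≈ 4618.0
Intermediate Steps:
r(T) = -1/162 (r(T) = 1/(-162) = -1/162)
(r(-105) + D(-129, -176)) + 4794 = (-1/162 - 176) + 4794 = -28513/162 + 4794 = 748115/162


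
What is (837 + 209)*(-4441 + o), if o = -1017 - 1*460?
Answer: -6190228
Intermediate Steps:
o = -1477 (o = -1017 - 460 = -1477)
(837 + 209)*(-4441 + o) = (837 + 209)*(-4441 - 1477) = 1046*(-5918) = -6190228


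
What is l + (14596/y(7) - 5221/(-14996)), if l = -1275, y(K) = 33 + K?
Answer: -2965791/3260 ≈ -909.75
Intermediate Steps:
l + (14596/y(7) - 5221/(-14996)) = -1275 + (14596/(33 + 7) - 5221/(-14996)) = -1275 + (14596/40 - 5221*(-1/14996)) = -1275 + (14596*(1/40) + 227/652) = -1275 + (3649/10 + 227/652) = -1275 + 1190709/3260 = -2965791/3260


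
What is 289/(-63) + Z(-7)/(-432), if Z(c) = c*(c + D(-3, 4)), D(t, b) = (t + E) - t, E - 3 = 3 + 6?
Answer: -13627/3024 ≈ -4.5063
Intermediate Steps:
E = 12 (E = 3 + (3 + 6) = 3 + 9 = 12)
D(t, b) = 12 (D(t, b) = (t + 12) - t = (12 + t) - t = 12)
Z(c) = c*(12 + c) (Z(c) = c*(c + 12) = c*(12 + c))
289/(-63) + Z(-7)/(-432) = 289/(-63) - 7*(12 - 7)/(-432) = 289*(-1/63) - 7*5*(-1/432) = -289/63 - 35*(-1/432) = -289/63 + 35/432 = -13627/3024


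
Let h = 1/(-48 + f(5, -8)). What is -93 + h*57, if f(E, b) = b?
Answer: -5265/56 ≈ -94.018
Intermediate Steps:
h = -1/56 (h = 1/(-48 - 8) = 1/(-56) = -1/56 ≈ -0.017857)
-93 + h*57 = -93 - 1/56*57 = -93 - 57/56 = -5265/56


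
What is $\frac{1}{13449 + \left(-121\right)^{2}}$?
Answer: $\frac{1}{28090} \approx 3.56 \cdot 10^{-5}$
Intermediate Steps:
$\frac{1}{13449 + \left(-121\right)^{2}} = \frac{1}{13449 + 14641} = \frac{1}{28090}$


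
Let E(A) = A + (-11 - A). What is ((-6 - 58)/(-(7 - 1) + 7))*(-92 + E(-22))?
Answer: 6592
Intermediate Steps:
E(A) = -11
((-6 - 58)/(-(7 - 1) + 7))*(-92 + E(-22)) = ((-6 - 58)/(-(7 - 1) + 7))*(-92 - 11) = -64/(-1*6 + 7)*(-103) = -64/(-6 + 7)*(-103) = -64/1*(-103) = -64*1*(-103) = -64*(-103) = 6592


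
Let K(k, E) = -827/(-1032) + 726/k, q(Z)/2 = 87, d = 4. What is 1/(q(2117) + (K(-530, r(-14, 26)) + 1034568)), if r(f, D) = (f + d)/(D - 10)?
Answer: 273480/282981086699 ≈ 9.6643e-7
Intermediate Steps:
r(f, D) = (4 + f)/(-10 + D) (r(f, D) = (f + 4)/(D - 10) = (4 + f)/(-10 + D))
q(Z) = 174 (q(Z) = 2*87 = 174)
K(k, E) = 827/1032 + 726/k (K(k, E) = -827*(-1/1032) + 726/k = 827/1032 + 726/k)
1/(q(2117) + (K(-530, r(-14, 26)) + 1034568)) = 1/(174 + ((827/1032 + 726/(-530)) + 1034568)) = 1/(174 + ((827/1032 + 726*(-1/530)) + 1034568)) = 1/(174 + ((827/1032 - 363/265) + 1034568)) = 1/(174 + (-155461/273480 + 1034568)) = 1/(174 + 282933501179/273480) = 1/(282981086699/273480) = 273480/282981086699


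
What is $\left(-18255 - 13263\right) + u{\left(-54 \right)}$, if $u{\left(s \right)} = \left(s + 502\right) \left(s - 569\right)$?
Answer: $-310622$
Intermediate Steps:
$u{\left(s \right)} = \left(-569 + s\right) \left(502 + s\right)$ ($u{\left(s \right)} = \left(502 + s\right) \left(-569 + s\right) = \left(-569 + s\right) \left(502 + s\right)$)
$\left(-18255 - 13263\right) + u{\left(-54 \right)} = \left(-18255 - 13263\right) - \left(282020 - 2916\right) = -31518 + \left(-285638 + 2916 + 3618\right) = -31518 - 279104 = -310622$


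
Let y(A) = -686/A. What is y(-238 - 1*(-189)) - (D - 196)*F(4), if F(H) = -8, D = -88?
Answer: -2258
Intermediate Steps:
y(-238 - 1*(-189)) - (D - 196)*F(4) = -686/(-238 - 1*(-189)) - (-88 - 196)*(-8) = -686/(-238 + 189) - (-284)*(-8) = -686/(-49) - 1*2272 = -686*(-1/49) - 2272 = 14 - 2272 = -2258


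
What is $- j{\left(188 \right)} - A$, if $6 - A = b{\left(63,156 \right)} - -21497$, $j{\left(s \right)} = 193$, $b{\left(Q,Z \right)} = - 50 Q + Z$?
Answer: $18304$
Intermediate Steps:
$b{\left(Q,Z \right)} = Z - 50 Q$
$A = -18497$ ($A = 6 - \left(\left(156 - 3150\right) - -21497\right) = 6 - \left(\left(156 - 3150\right) + 21497\right) = 6 - \left(-2994 + 21497\right) = 6 - 18503 = -18497$)
$- j{\left(188 \right)} - A = \left(-1\right) 193 - -18497 = -193 + 18497 = 18304$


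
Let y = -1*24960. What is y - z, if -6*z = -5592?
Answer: -25892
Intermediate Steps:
z = 932 (z = -1/6*(-5592) = 932)
y = -24960
y - z = -24960 - 1*932 = -24960 - 932 = -25892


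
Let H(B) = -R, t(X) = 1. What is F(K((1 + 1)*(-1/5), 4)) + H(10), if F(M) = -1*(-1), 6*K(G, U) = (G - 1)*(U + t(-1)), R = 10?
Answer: -9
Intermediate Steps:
K(G, U) = (1 + U)*(-1 + G)/6 (K(G, U) = ((G - 1)*(U + 1))/6 = ((-1 + G)*(1 + U))/6 = ((1 + U)*(-1 + G))/6 = (1 + U)*(-1 + G)/6)
F(M) = 1
H(B) = -10 (H(B) = -1*10 = -10)
F(K((1 + 1)*(-1/5), 4)) + H(10) = 1 - 10 = -9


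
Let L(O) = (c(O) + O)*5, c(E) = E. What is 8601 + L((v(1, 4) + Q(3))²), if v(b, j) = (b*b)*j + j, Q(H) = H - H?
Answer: 9241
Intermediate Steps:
Q(H) = 0
v(b, j) = j + j*b² (v(b, j) = b²*j + j = j*b² + j = j + j*b²)
L(O) = 10*O (L(O) = (O + O)*5 = (2*O)*5 = 10*O)
8601 + L((v(1, 4) + Q(3))²) = 8601 + 10*(4*(1 + 1²) + 0)² = 8601 + 10*(4*(1 + 1) + 0)² = 8601 + 10*(4*2 + 0)² = 8601 + 10*(8 + 0)² = 8601 + 10*8² = 8601 + 10*64 = 8601 + 640 = 9241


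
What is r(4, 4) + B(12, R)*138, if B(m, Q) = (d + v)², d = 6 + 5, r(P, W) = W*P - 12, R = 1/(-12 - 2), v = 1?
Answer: 19876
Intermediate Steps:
R = -1/14 (R = 1/(-14) = -1/14 ≈ -0.071429)
r(P, W) = -12 + P*W (r(P, W) = P*W - 12 = -12 + P*W)
d = 11
B(m, Q) = 144 (B(m, Q) = (11 + 1)² = 12² = 144)
r(4, 4) + B(12, R)*138 = (-12 + 4*4) + 144*138 = (-12 + 16) + 19872 = 4 + 19872 = 19876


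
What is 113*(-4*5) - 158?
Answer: -2418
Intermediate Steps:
113*(-4*5) - 158 = 113*(-20) - 158 = -2260 - 158 = -2418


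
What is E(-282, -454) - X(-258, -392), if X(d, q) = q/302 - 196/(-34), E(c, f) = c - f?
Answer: 430058/2567 ≈ 167.53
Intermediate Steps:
X(d, q) = 98/17 + q/302 (X(d, q) = q*(1/302) - 196*(-1/34) = q/302 + 98/17 = 98/17 + q/302)
E(-282, -454) - X(-258, -392) = (-282 - 1*(-454)) - (98/17 + (1/302)*(-392)) = (-282 + 454) - (98/17 - 196/151) = 172 - 1*11466/2567 = 172 - 11466/2567 = 430058/2567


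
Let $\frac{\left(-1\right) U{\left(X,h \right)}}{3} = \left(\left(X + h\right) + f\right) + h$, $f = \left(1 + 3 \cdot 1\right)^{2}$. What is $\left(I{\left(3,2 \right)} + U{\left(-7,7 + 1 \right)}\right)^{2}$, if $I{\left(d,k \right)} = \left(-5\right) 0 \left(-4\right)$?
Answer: $5625$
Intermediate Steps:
$I{\left(d,k \right)} = 0$ ($I{\left(d,k \right)} = 0 \left(-4\right) = 0$)
$f = 16$ ($f = \left(1 + 3\right)^{2} = 4^{2} = 16$)
$U{\left(X,h \right)} = -48 - 6 h - 3 X$ ($U{\left(X,h \right)} = - 3 \left(\left(\left(X + h\right) + 16\right) + h\right) = - 3 \left(\left(16 + X + h\right) + h\right) = - 3 \left(16 + X + 2 h\right) = -48 - 6 h - 3 X$)
$\left(I{\left(3,2 \right)} + U{\left(-7,7 + 1 \right)}\right)^{2} = \left(0 - \left(27 + 6 \left(7 + 1\right)\right)\right)^{2} = \left(0 - 75\right)^{2} = \left(-75\right)^{2} = 5625$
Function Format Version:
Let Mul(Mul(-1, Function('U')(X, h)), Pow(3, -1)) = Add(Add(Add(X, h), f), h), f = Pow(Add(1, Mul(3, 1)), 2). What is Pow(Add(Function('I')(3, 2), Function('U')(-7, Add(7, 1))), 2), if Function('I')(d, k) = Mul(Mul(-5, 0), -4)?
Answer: 5625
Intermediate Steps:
Function('I')(d, k) = 0 (Function('I')(d, k) = Mul(0, -4) = 0)
f = 16 (f = Pow(Add(1, 3), 2) = Pow(4, 2) = 16)
Function('U')(X, h) = Add(-48, Mul(-6, h), Mul(-3, X)) (Function('U')(X, h) = Mul(-3, Add(Add(Add(X, h), 16), h)) = Mul(-3, Add(Add(16, X, h), h)) = Mul(-3, Add(16, X, Mul(2, h))) = Add(-48, Mul(-6, h), Mul(-3, X)))
Pow(Add(Function('I')(3, 2), Function('U')(-7, Add(7, 1))), 2) = Pow(Add(0, Add(-48, Mul(-6, Add(7, 1)), Mul(-3, -7))), 2) = Pow(Add(0, Add(-48, Mul(-6, 8), 21)), 2) = Pow(Add(0, Add(-48, -48, 21)), 2) = Pow(Add(0, -75), 2) = Pow(-75, 2) = 5625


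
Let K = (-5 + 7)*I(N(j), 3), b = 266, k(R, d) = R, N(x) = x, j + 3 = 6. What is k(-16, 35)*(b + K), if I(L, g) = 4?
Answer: -4384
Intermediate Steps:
j = 3 (j = -3 + 6 = 3)
K = 8 (K = (-5 + 7)*4 = 2*4 = 8)
k(-16, 35)*(b + K) = -16*(266 + 8) = -16*274 = -4384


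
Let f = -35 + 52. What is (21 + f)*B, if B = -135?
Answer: -5130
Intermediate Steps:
f = 17
(21 + f)*B = (21 + 17)*(-135) = 38*(-135) = -5130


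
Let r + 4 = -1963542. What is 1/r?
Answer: -1/1963546 ≈ -5.0928e-7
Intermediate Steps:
r = -1963546 (r = -4 - 1963542 = -1963546)
1/r = 1/(-1963546) = -1/1963546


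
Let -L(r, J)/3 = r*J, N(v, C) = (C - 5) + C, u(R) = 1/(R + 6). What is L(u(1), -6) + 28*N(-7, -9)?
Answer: -4490/7 ≈ -641.43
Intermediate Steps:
u(R) = 1/(6 + R)
N(v, C) = -5 + 2*C (N(v, C) = (-5 + C) + C = -5 + 2*C)
L(r, J) = -3*J*r (L(r, J) = -3*r*J = -3*J*r)
L(u(1), -6) + 28*N(-7, -9) = -3*(-6)/(6 + 1) + 28*(-5 + 2*(-9)) = -3*(-6)/7 + 28*(-5 - 18) = -3*(-6)*⅐ + 28*(-23) = 18/7 - 644 = -4490/7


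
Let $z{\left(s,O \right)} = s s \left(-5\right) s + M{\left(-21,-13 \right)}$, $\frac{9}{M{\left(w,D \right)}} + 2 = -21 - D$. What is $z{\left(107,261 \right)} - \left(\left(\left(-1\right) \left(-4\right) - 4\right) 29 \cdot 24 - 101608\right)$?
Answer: $- \frac{60236079}{10} \approx -6.0236 \cdot 10^{6}$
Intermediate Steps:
$M{\left(w,D \right)} = \frac{9}{-23 - D}$ ($M{\left(w,D \right)} = \frac{9}{-2 - \left(21 + D\right)} = \frac{9}{-23 - D}$)
$z{\left(s,O \right)} = - \frac{9}{10} - 5 s^{3}$ ($z{\left(s,O \right)} = s s \left(-5\right) s - \frac{9}{23 - 13} = s^{2} \left(-5\right) s - \frac{9}{10} = - 5 s^{2} s - \frac{9}{10} = - 5 s^{3} - \frac{9}{10} = - \frac{9}{10} - 5 s^{3}$)
$z{\left(107,261 \right)} - \left(\left(\left(-1\right) \left(-4\right) - 4\right) 29 \cdot 24 - 101608\right) = \left(- \frac{9}{10} - 5 \cdot 107^{3}\right) - \left(\left(\left(-1\right) \left(-4\right) - 4\right) 29 \cdot 24 - 101608\right) = \left(- \frac{9}{10} - 6125215\right) - \left(\left(4 - 4\right) 29 \cdot 24 - 101608\right) = \left(- \frac{9}{10} - 6125215\right) - \left(0 \cdot 29 \cdot 24 - 101608\right) = - \frac{61252159}{10} - \left(0 \cdot 24 - 101608\right) = - \frac{61252159}{10} - \left(0 - 101608\right) = - \frac{61252159}{10} - -101608 = - \frac{61252159}{10} + 101608 = - \frac{60236079}{10}$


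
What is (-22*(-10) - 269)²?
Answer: 2401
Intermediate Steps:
(-22*(-10) - 269)² = (220 - 269)² = (-49)² = 2401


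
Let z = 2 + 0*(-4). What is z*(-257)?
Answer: -514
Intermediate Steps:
z = 2 (z = 2 + 0 = 2)
z*(-257) = 2*(-257) = -514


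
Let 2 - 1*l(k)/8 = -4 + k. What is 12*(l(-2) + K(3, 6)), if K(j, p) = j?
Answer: 804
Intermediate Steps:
l(k) = 48 - 8*k (l(k) = 16 - 8*(-4 + k) = 16 + (32 - 8*k) = 48 - 8*k)
12*(l(-2) + K(3, 6)) = 12*((48 - 8*(-2)) + 3) = 12*((48 + 16) + 3) = 12*(64 + 3) = 12*67 = 804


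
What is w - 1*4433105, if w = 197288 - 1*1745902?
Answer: -5981719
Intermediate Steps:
w = -1548614 (w = 197288 - 1745902 = -1548614)
w - 1*4433105 = -1548614 - 1*4433105 = -1548614 - 4433105 = -5981719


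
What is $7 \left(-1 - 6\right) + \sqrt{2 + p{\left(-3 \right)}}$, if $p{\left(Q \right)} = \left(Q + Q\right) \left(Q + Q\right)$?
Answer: $-49 + \sqrt{38} \approx -42.836$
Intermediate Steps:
$p{\left(Q \right)} = 4 Q^{2}$ ($p{\left(Q \right)} = 2 Q 2 Q = 4 Q^{2}$)
$7 \left(-1 - 6\right) + \sqrt{2 + p{\left(-3 \right)}} = 7 \left(-1 - 6\right) + \sqrt{2 + 4 \left(-3\right)^{2}} = 7 \left(-7\right) + \sqrt{2 + 4 \cdot 9} = -49 + \sqrt{2 + 36} = -49 + \sqrt{38}$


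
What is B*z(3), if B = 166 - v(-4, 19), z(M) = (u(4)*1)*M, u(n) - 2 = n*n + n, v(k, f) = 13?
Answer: 10098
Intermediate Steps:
u(n) = 2 + n + n**2 (u(n) = 2 + (n*n + n) = 2 + (n**2 + n) = 2 + (n + n**2) = 2 + n + n**2)
z(M) = 22*M (z(M) = ((2 + 4 + 4**2)*1)*M = ((2 + 4 + 16)*1)*M = (22*1)*M = 22*M)
B = 153 (B = 166 - 1*13 = 166 - 13 = 153)
B*z(3) = 153*(22*3) = 153*66 = 10098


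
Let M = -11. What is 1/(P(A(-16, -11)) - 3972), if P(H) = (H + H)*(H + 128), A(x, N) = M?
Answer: -1/6546 ≈ -0.00015277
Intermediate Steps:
A(x, N) = -11
P(H) = 2*H*(128 + H) (P(H) = (2*H)*(128 + H) = 2*H*(128 + H))
1/(P(A(-16, -11)) - 3972) = 1/(2*(-11)*(128 - 11) - 3972) = 1/(2*(-11)*117 - 3972) = 1/(-2574 - 3972) = 1/(-6546) = -1/6546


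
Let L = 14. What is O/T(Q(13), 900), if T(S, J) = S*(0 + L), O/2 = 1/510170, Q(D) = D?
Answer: 1/46425470 ≈ 2.1540e-8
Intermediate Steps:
O = 1/255085 (O = 2/510170 = 2*(1/510170) = 1/255085 ≈ 3.9203e-6)
T(S, J) = 14*S (T(S, J) = S*(0 + 14) = S*14 = 14*S)
O/T(Q(13), 900) = 1/(255085*((14*13))) = (1/255085)/182 = (1/255085)*(1/182) = 1/46425470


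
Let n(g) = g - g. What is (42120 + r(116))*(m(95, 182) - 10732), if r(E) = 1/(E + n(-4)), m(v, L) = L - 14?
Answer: -12903717361/29 ≈ -4.4496e+8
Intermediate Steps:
m(v, L) = -14 + L
n(g) = 0
r(E) = 1/E (r(E) = 1/(E + 0) = 1/E)
(42120 + r(116))*(m(95, 182) - 10732) = (42120 + 1/116)*((-14 + 182) - 10732) = (42120 + 1/116)*(168 - 10732) = (4885921/116)*(-10564) = -12903717361/29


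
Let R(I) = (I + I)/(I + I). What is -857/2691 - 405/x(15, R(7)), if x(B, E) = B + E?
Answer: -1103567/43056 ≈ -25.631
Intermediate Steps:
R(I) = 1 (R(I) = (2*I)/((2*I)) = (2*I)*(1/(2*I)) = 1)
-857/2691 - 405/x(15, R(7)) = -857/2691 - 405/(15 + 1) = -857*1/2691 - 405/16 = -857/2691 - 405*1/16 = -857/2691 - 405/16 = -1103567/43056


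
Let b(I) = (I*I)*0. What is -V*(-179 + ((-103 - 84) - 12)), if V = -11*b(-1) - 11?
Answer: -4158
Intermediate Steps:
b(I) = 0 (b(I) = I²*0 = 0)
V = -11 (V = -11*0 - 11 = 0 - 11 = -11)
-V*(-179 + ((-103 - 84) - 12)) = -(-11)*(-179 + ((-103 - 84) - 12)) = -(-11)*(-179 + (-187 - 12)) = -(-11)*(-179 - 199) = -(-11)*(-378) = -1*4158 = -4158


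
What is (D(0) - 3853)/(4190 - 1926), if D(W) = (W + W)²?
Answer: -3853/2264 ≈ -1.7019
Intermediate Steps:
D(W) = 4*W² (D(W) = (2*W)² = 4*W²)
(D(0) - 3853)/(4190 - 1926) = (4*0² - 3853)/(4190 - 1926) = (4*0 - 3853)/2264 = (0 - 3853)*(1/2264) = -3853*1/2264 = -3853/2264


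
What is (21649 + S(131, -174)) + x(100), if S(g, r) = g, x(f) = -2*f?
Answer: 21580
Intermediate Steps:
(21649 + S(131, -174)) + x(100) = (21649 + 131) - 2*100 = 21780 - 200 = 21580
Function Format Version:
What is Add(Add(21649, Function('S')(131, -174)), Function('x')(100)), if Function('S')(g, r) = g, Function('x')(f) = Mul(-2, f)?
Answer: 21580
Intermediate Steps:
Add(Add(21649, Function('S')(131, -174)), Function('x')(100)) = Add(Add(21649, 131), Mul(-2, 100)) = Add(21780, -200) = 21580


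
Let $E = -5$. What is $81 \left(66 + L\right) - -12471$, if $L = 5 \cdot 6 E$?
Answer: $5667$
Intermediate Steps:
$L = -150$ ($L = 5 \cdot 6 \left(-5\right) = 30 \left(-5\right) = -150$)
$81 \left(66 + L\right) - -12471 = 81 \left(66 - 150\right) - -12471 = 81 \left(-84\right) + 12471 = -6804 + 12471 = 5667$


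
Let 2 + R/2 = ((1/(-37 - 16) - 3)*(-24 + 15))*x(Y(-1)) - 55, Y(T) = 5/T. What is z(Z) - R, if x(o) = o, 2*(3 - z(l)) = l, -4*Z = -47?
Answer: 162317/424 ≈ 382.82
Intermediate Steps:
Z = 47/4 (Z = -¼*(-47) = 47/4 ≈ 11.750)
z(l) = 3 - l/2
R = -20442/53 (R = -4 + 2*(((1/(-37 - 16) - 3)*(-24 + 15))*(5/(-1)) - 55) = -4 + 2*(((1/(-53) - 3)*(-9))*(5*(-1)) - 55) = -4 + 2*(((-1/53 - 3)*(-9))*(-5) - 55) = -4 + 2*(-160/53*(-9)*(-5) - 55) = -4 + 2*((1440/53)*(-5) - 55) = -4 + 2*(-7200/53 - 55) = -4 + 2*(-10115/53) = -4 - 20230/53 = -20442/53 ≈ -385.70)
z(Z) - R = (3 - ½*47/4) - 1*(-20442/53) = (3 - 47/8) + 20442/53 = -23/8 + 20442/53 = 162317/424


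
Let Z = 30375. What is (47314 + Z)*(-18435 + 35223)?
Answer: 1304242932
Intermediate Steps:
(47314 + Z)*(-18435 + 35223) = (47314 + 30375)*(-18435 + 35223) = 77689*16788 = 1304242932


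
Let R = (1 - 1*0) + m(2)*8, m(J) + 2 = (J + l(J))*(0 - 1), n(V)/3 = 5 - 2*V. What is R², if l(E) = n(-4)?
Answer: 117649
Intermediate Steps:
n(V) = 15 - 6*V (n(V) = 3*(5 - 2*V) = 15 - 6*V)
l(E) = 39 (l(E) = 15 - 6*(-4) = 15 + 24 = 39)
m(J) = -41 - J (m(J) = -2 + (J + 39)*(0 - 1) = -2 + (39 + J)*(-1) = -2 + (-39 - J) = -41 - J)
R = -343 (R = (1 - 1*0) + (-41 - 1*2)*8 = (1 + 0) + (-41 - 2)*8 = 1 - 43*8 = 1 - 344 = -343)
R² = (-343)² = 117649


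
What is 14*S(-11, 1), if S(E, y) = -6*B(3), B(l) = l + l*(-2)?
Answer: 252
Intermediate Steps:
B(l) = -l (B(l) = l - 2*l = -l)
S(E, y) = 18 (S(E, y) = -(-6)*3 = -6*(-3) = 18)
14*S(-11, 1) = 14*18 = 252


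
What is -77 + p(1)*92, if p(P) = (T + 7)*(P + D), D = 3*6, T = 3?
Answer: 17403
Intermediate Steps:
D = 18
p(P) = 180 + 10*P (p(P) = (3 + 7)*(P + 18) = 10*(18 + P) = 180 + 10*P)
-77 + p(1)*92 = -77 + (180 + 10*1)*92 = -77 + (180 + 10)*92 = -77 + 190*92 = -77 + 17480 = 17403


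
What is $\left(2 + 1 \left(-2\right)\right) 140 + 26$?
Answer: $26$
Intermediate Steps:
$\left(2 + 1 \left(-2\right)\right) 140 + 26 = \left(2 - 2\right) 140 + 26 = 0 \cdot 140 + 26 = 0 + 26 = 26$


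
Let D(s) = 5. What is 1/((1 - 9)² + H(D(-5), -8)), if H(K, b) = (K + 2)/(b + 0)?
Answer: 8/505 ≈ 0.015842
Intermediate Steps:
H(K, b) = (2 + K)/b
1/((1 - 9)² + H(D(-5), -8)) = 1/((1 - 9)² + (2 + 5)/(-8)) = 1/((-8)² - ⅛*7) = 1/(64 - 7/8) = 1/(505/8) = 8/505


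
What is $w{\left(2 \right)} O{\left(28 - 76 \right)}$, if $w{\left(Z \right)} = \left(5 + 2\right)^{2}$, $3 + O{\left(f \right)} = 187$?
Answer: $9016$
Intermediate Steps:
$O{\left(f \right)} = 184$ ($O{\left(f \right)} = -3 + 187 = 184$)
$w{\left(Z \right)} = 49$ ($w{\left(Z \right)} = 7^{2} = 49$)
$w{\left(2 \right)} O{\left(28 - 76 \right)} = 49 \cdot 184 = 9016$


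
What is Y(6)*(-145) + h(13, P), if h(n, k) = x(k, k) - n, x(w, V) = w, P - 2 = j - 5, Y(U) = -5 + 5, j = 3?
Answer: -13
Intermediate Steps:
Y(U) = 0
P = 0 (P = 2 + (3 - 5) = 2 - 2 = 0)
h(n, k) = k - n
Y(6)*(-145) + h(13, P) = 0*(-145) + (0 - 1*13) = 0 + (0 - 13) = 0 - 13 = -13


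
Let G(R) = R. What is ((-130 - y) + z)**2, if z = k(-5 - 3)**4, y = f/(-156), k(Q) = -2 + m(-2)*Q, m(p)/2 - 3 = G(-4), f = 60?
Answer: 247728184729/169 ≈ 1.4658e+9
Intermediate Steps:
m(p) = -2 (m(p) = 6 + 2*(-4) = 6 - 8 = -2)
k(Q) = -2 - 2*Q
y = -5/13 (y = 60/(-156) = 60*(-1/156) = -5/13 ≈ -0.38462)
z = 38416 (z = (-2 - 2*(-5 - 3))**4 = (-2 - 2*(-8))**4 = (-2 + 16)**4 = 14**4 = 38416)
((-130 - y) + z)**2 = ((-130 - 1*(-5/13)) + 38416)**2 = ((-130 + 5/13) + 38416)**2 = (-1685/13 + 38416)**2 = (497723/13)**2 = 247728184729/169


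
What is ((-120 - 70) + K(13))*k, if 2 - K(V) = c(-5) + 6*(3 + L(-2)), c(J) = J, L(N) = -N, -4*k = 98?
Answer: 10437/2 ≈ 5218.5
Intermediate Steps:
k = -49/2 (k = -¼*98 = -49/2 ≈ -24.500)
K(V) = -23 (K(V) = 2 - (-5 + 6*(3 - 1*(-2))) = 2 - (-5 + 6*(3 + 2)) = 2 - (-5 + 6*5) = 2 - (-5 + 30) = 2 - 1*25 = 2 - 25 = -23)
((-120 - 70) + K(13))*k = ((-120 - 70) - 23)*(-49/2) = (-190 - 23)*(-49/2) = -213*(-49/2) = 10437/2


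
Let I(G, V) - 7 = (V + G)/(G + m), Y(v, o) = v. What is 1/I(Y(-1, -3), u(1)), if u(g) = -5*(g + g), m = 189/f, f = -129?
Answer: 106/1215 ≈ 0.087243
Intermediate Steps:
m = -63/43 (m = 189/(-129) = 189*(-1/129) = -63/43 ≈ -1.4651)
u(g) = -10*g
I(G, V) = 7 + (G + V)/(-63/43 + G) (I(G, V) = 7 + (V + G)/(G - 63/43) = 7 + (G + V)/(-63/43 + G))
1/I(Y(-1, -3), u(1)) = 1/((-441 + 43*(-10*1) + 344*(-1))/(-63 + 43*(-1))) = 1/((-441 + 43*(-10) - 344)/(-63 - 43)) = 1/((-441 - 430 - 344)/(-106)) = 1/(-1/106*(-1215)) = 1/(1215/106) = 106/1215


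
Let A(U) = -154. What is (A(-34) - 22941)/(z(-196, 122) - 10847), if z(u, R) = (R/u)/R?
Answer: 4526620/2126013 ≈ 2.1292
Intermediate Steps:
z(u, R) = 1/u
(A(-34) - 22941)/(z(-196, 122) - 10847) = (-154 - 22941)/(1/(-196) - 10847) = -23095/(-1/196 - 10847) = -23095/(-2126013/196) = -23095*(-196/2126013) = 4526620/2126013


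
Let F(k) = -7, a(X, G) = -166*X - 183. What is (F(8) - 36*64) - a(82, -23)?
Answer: 11484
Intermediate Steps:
a(X, G) = -183 - 166*X
(F(8) - 36*64) - a(82, -23) = (-7 - 36*64) - (-183 - 166*82) = (-7 - 2304) - (-183 - 13612) = -2311 - 1*(-13795) = -2311 + 13795 = 11484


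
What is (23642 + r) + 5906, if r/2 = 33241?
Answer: 96030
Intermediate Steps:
r = 66482 (r = 2*33241 = 66482)
(23642 + r) + 5906 = (23642 + 66482) + 5906 = 90124 + 5906 = 96030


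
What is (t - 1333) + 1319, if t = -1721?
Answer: -1735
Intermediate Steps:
(t - 1333) + 1319 = (-1721 - 1333) + 1319 = -3054 + 1319 = -1735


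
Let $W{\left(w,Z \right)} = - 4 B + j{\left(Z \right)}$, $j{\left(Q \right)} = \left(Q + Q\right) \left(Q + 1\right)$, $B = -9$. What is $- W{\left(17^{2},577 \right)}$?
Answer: $-667048$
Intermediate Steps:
$j{\left(Q \right)} = 2 Q \left(1 + Q\right)$
$W{\left(w,Z \right)} = 36 + 2 Z \left(1 + Z\right)$ ($W{\left(w,Z \right)} = \left(-4\right) \left(-9\right) + 2 Z \left(1 + Z\right) = 36 + 2 Z \left(1 + Z\right)$)
$- W{\left(17^{2},577 \right)} = - (36 + 2 \cdot 577 \left(1 + 577\right)) = - (36 + 2 \cdot 577 \cdot 578) = - (36 + 667012) = \left(-1\right) 667048 = -667048$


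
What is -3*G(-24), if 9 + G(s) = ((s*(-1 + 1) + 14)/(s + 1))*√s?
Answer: 27 + 84*I*√6/23 ≈ 27.0 + 8.946*I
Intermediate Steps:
G(s) = -9 + 14*√s/(1 + s) (G(s) = -9 + ((s*(-1 + 1) + 14)/(s + 1))*√s = -9 + ((s*0 + 14)/(1 + s))*√s = -9 + ((0 + 14)/(1 + s))*√s = -9 + (14/(1 + s))*√s = -9 + 14*√s/(1 + s))
-3*G(-24) = -3*(-9 - 9*(-24) + 14*√(-24))/(1 - 24) = -3*(-9 + 216 + 14*(2*I*√6))/(-23) = -(-3)*(-9 + 216 + 28*I*√6)/23 = -(-3)*(207 + 28*I*√6)/23 = -3*(-9 - 28*I*√6/23) = 27 + 84*I*√6/23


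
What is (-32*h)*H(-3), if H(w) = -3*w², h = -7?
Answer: -6048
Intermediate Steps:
(-32*h)*H(-3) = (-32*(-7))*(-3*(-3)²) = 224*(-3*9) = 224*(-27) = -6048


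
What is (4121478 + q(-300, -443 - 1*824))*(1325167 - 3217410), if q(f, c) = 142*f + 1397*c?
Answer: -4368960125597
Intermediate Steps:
(4121478 + q(-300, -443 - 1*824))*(1325167 - 3217410) = (4121478 + (142*(-300) + 1397*(-443 - 1*824)))*(1325167 - 3217410) = (4121478 + (-42600 + 1397*(-443 - 824)))*(-1892243) = (4121478 + (-42600 + 1397*(-1267)))*(-1892243) = (4121478 + (-42600 - 1769999))*(-1892243) = (4121478 - 1812599)*(-1892243) = 2308879*(-1892243) = -4368960125597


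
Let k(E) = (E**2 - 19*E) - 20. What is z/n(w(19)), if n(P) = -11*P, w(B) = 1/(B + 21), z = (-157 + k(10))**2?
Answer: -2851560/11 ≈ -2.5923e+5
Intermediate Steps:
k(E) = -20 + E**2 - 19*E
z = 71289 (z = (-157 + (-20 + 10**2 - 19*10))**2 = (-157 + (-20 + 100 - 190))**2 = (-157 - 110)**2 = (-267)**2 = 71289)
w(B) = 1/(21 + B)
z/n(w(19)) = 71289/((-11/(21 + 19))) = 71289/((-11/40)) = 71289/((-11*1/40)) = 71289/(-11/40) = 71289*(-40/11) = -2851560/11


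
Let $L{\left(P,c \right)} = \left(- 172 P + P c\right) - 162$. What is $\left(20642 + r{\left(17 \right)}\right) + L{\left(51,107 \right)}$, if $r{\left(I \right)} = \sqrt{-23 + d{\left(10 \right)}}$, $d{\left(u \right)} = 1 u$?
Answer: $17165 + i \sqrt{13} \approx 17165.0 + 3.6056 i$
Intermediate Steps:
$d{\left(u \right)} = u$
$L{\left(P,c \right)} = -162 - 172 P + P c$
$r{\left(I \right)} = i \sqrt{13}$ ($r{\left(I \right)} = \sqrt{-23 + 10} = \sqrt{-13} = i \sqrt{13}$)
$\left(20642 + r{\left(17 \right)}\right) + L{\left(51,107 \right)} = \left(20642 + i \sqrt{13}\right) - 3477 = 17165 + i \sqrt{13}$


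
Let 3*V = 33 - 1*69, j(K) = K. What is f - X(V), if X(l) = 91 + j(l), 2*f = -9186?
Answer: -4672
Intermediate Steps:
f = -4593 (f = (1/2)*(-9186) = -4593)
V = -12 (V = (33 - 1*69)/3 = (33 - 69)/3 = (1/3)*(-36) = -12)
X(l) = 91 + l
f - X(V) = -4593 - (91 - 12) = -4593 - 1*79 = -4593 - 79 = -4672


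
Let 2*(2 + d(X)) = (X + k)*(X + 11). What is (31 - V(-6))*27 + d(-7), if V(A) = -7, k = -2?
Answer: 1006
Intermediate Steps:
d(X) = -2 + (-2 + X)*(11 + X)/2 (d(X) = -2 + ((X - 2)*(X + 11))/2 = -2 + ((-2 + X)*(11 + X))/2 = -2 + (-2 + X)*(11 + X)/2)
(31 - V(-6))*27 + d(-7) = (31 - 1*(-7))*27 + (-13 + (1/2)*(-7)**2 + (9/2)*(-7)) = (31 + 7)*27 + (-13 + (1/2)*49 - 63/2) = 38*27 + (-13 + 49/2 - 63/2) = 1026 - 20 = 1006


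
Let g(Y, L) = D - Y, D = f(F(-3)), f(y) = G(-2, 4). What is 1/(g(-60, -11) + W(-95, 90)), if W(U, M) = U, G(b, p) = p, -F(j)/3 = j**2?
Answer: -1/31 ≈ -0.032258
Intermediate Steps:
F(j) = -3*j**2
f(y) = 4
D = 4
g(Y, L) = 4 - Y
1/(g(-60, -11) + W(-95, 90)) = 1/((4 - 1*(-60)) - 95) = 1/((4 + 60) - 95) = 1/(64 - 95) = 1/(-31) = -1/31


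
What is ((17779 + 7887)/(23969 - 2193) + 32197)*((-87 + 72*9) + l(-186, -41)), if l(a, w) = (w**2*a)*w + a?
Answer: 4494243885547689/10888 ≈ 4.1277e+11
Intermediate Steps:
l(a, w) = a + a*w**3 (l(a, w) = (a*w**2)*w + a = a*w**3 + a = a + a*w**3)
((17779 + 7887)/(23969 - 2193) + 32197)*((-87 + 72*9) + l(-186, -41)) = ((17779 + 7887)/(23969 - 2193) + 32197)*((-87 + 72*9) - 186*(1 + (-41)**3)) = (25666/21776 + 32197)*((-87 + 648) - 186*(1 - 68921)) = (25666*(1/21776) + 32197)*(561 - 186*(-68920)) = (12833/10888 + 32197)*(561 + 12819120) = (350573769/10888)*12819681 = 4494243885547689/10888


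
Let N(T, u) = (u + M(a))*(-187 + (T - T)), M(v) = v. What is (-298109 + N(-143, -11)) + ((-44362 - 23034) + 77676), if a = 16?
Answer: -288764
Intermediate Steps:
N(T, u) = -2992 - 187*u (N(T, u) = (u + 16)*(-187 + (T - T)) = (16 + u)*(-187 + 0) = (16 + u)*(-187) = -2992 - 187*u)
(-298109 + N(-143, -11)) + ((-44362 - 23034) + 77676) = (-298109 + (-2992 - 187*(-11))) + ((-44362 - 23034) + 77676) = (-298109 + (-2992 + 2057)) + (-67396 + 77676) = (-298109 - 935) + 10280 = -299044 + 10280 = -288764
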